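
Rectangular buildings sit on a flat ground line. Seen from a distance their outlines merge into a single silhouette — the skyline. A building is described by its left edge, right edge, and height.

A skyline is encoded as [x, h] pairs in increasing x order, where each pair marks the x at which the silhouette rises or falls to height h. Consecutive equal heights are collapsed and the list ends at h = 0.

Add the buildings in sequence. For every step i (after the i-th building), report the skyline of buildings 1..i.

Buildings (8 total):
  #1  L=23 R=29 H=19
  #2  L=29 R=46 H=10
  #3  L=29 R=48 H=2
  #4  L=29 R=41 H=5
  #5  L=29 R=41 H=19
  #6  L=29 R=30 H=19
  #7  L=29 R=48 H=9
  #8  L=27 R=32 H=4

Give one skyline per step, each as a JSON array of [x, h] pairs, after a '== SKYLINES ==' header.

== SKYLINES ==
[[23,19],[29,0]]
[[23,19],[29,10],[46,0]]
[[23,19],[29,10],[46,2],[48,0]]
[[23,19],[29,10],[46,2],[48,0]]
[[23,19],[41,10],[46,2],[48,0]]
[[23,19],[41,10],[46,2],[48,0]]
[[23,19],[41,10],[46,9],[48,0]]
[[23,19],[41,10],[46,9],[48,0]]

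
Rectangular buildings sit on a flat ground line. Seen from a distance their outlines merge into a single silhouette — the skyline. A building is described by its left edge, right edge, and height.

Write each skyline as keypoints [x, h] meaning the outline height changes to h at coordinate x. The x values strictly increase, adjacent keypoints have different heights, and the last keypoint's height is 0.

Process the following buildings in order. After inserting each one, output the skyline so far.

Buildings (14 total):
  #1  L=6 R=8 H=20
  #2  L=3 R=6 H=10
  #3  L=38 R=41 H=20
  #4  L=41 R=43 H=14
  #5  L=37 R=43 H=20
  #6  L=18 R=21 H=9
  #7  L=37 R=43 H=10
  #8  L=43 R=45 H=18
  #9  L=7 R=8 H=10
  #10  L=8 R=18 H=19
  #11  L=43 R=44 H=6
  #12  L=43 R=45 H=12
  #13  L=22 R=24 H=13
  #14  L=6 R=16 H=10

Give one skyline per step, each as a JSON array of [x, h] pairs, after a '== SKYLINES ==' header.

== SKYLINES ==
[[6,20],[8,0]]
[[3,10],[6,20],[8,0]]
[[3,10],[6,20],[8,0],[38,20],[41,0]]
[[3,10],[6,20],[8,0],[38,20],[41,14],[43,0]]
[[3,10],[6,20],[8,0],[37,20],[43,0]]
[[3,10],[6,20],[8,0],[18,9],[21,0],[37,20],[43,0]]
[[3,10],[6,20],[8,0],[18,9],[21,0],[37,20],[43,0]]
[[3,10],[6,20],[8,0],[18,9],[21,0],[37,20],[43,18],[45,0]]
[[3,10],[6,20],[8,0],[18,9],[21,0],[37,20],[43,18],[45,0]]
[[3,10],[6,20],[8,19],[18,9],[21,0],[37,20],[43,18],[45,0]]
[[3,10],[6,20],[8,19],[18,9],[21,0],[37,20],[43,18],[45,0]]
[[3,10],[6,20],[8,19],[18,9],[21,0],[37,20],[43,18],[45,0]]
[[3,10],[6,20],[8,19],[18,9],[21,0],[22,13],[24,0],[37,20],[43,18],[45,0]]
[[3,10],[6,20],[8,19],[18,9],[21,0],[22,13],[24,0],[37,20],[43,18],[45,0]]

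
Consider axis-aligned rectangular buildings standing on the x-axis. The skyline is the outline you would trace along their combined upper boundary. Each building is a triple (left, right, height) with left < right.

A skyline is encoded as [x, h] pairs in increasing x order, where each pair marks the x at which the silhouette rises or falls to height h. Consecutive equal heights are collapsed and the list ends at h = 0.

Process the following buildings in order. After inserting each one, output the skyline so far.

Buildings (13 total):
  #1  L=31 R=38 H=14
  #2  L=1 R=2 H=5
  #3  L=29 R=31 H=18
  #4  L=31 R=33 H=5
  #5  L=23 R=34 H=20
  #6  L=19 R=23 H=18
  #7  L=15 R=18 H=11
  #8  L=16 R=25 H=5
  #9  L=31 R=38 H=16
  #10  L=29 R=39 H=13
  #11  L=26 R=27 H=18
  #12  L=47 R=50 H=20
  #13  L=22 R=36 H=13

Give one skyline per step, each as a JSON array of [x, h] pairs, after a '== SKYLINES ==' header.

== SKYLINES ==
[[31,14],[38,0]]
[[1,5],[2,0],[31,14],[38,0]]
[[1,5],[2,0],[29,18],[31,14],[38,0]]
[[1,5],[2,0],[29,18],[31,14],[38,0]]
[[1,5],[2,0],[23,20],[34,14],[38,0]]
[[1,5],[2,0],[19,18],[23,20],[34,14],[38,0]]
[[1,5],[2,0],[15,11],[18,0],[19,18],[23,20],[34,14],[38,0]]
[[1,5],[2,0],[15,11],[18,5],[19,18],[23,20],[34,14],[38,0]]
[[1,5],[2,0],[15,11],[18,5],[19,18],[23,20],[34,16],[38,0]]
[[1,5],[2,0],[15,11],[18,5],[19,18],[23,20],[34,16],[38,13],[39,0]]
[[1,5],[2,0],[15,11],[18,5],[19,18],[23,20],[34,16],[38,13],[39,0]]
[[1,5],[2,0],[15,11],[18,5],[19,18],[23,20],[34,16],[38,13],[39,0],[47,20],[50,0]]
[[1,5],[2,0],[15,11],[18,5],[19,18],[23,20],[34,16],[38,13],[39,0],[47,20],[50,0]]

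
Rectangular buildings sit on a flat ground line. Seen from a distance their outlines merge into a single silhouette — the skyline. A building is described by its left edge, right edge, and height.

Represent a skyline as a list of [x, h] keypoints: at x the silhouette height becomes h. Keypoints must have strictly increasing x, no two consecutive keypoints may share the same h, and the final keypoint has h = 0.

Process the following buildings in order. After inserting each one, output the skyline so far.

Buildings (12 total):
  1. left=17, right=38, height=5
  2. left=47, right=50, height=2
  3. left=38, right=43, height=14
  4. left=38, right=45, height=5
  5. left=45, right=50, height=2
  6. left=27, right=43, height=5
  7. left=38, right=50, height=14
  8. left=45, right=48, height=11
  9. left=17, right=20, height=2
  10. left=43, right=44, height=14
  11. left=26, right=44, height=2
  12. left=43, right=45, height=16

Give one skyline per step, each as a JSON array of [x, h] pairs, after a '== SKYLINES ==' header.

== SKYLINES ==
[[17,5],[38,0]]
[[17,5],[38,0],[47,2],[50,0]]
[[17,5],[38,14],[43,0],[47,2],[50,0]]
[[17,5],[38,14],[43,5],[45,0],[47,2],[50,0]]
[[17,5],[38,14],[43,5],[45,2],[50,0]]
[[17,5],[38,14],[43,5],[45,2],[50,0]]
[[17,5],[38,14],[50,0]]
[[17,5],[38,14],[50,0]]
[[17,5],[38,14],[50,0]]
[[17,5],[38,14],[50,0]]
[[17,5],[38,14],[50,0]]
[[17,5],[38,14],[43,16],[45,14],[50,0]]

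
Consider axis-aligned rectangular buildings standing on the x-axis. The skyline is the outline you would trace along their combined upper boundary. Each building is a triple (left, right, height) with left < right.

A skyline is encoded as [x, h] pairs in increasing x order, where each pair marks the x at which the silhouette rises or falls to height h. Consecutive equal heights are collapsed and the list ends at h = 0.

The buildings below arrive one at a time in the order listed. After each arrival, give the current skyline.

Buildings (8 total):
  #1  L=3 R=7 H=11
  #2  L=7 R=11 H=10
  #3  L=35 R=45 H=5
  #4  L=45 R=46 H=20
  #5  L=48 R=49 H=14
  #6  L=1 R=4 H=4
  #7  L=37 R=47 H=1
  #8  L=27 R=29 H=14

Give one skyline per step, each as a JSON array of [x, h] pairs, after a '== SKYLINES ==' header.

== SKYLINES ==
[[3,11],[7,0]]
[[3,11],[7,10],[11,0]]
[[3,11],[7,10],[11,0],[35,5],[45,0]]
[[3,11],[7,10],[11,0],[35,5],[45,20],[46,0]]
[[3,11],[7,10],[11,0],[35,5],[45,20],[46,0],[48,14],[49,0]]
[[1,4],[3,11],[7,10],[11,0],[35,5],[45,20],[46,0],[48,14],[49,0]]
[[1,4],[3,11],[7,10],[11,0],[35,5],[45,20],[46,1],[47,0],[48,14],[49,0]]
[[1,4],[3,11],[7,10],[11,0],[27,14],[29,0],[35,5],[45,20],[46,1],[47,0],[48,14],[49,0]]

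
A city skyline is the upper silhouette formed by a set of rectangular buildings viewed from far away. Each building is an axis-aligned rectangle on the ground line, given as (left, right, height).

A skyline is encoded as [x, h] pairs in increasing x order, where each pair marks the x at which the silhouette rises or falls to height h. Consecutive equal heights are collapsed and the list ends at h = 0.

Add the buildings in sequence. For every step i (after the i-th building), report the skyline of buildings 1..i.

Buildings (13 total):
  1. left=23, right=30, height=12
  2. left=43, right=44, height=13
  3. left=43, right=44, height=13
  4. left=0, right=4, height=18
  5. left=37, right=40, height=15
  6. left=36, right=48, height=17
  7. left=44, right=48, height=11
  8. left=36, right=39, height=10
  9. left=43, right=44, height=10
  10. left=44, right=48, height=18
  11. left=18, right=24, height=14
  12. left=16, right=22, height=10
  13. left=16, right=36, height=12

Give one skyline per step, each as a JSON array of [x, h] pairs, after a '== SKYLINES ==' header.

== SKYLINES ==
[[23,12],[30,0]]
[[23,12],[30,0],[43,13],[44,0]]
[[23,12],[30,0],[43,13],[44,0]]
[[0,18],[4,0],[23,12],[30,0],[43,13],[44,0]]
[[0,18],[4,0],[23,12],[30,0],[37,15],[40,0],[43,13],[44,0]]
[[0,18],[4,0],[23,12],[30,0],[36,17],[48,0]]
[[0,18],[4,0],[23,12],[30,0],[36,17],[48,0]]
[[0,18],[4,0],[23,12],[30,0],[36,17],[48,0]]
[[0,18],[4,0],[23,12],[30,0],[36,17],[48,0]]
[[0,18],[4,0],[23,12],[30,0],[36,17],[44,18],[48,0]]
[[0,18],[4,0],[18,14],[24,12],[30,0],[36,17],[44,18],[48,0]]
[[0,18],[4,0],[16,10],[18,14],[24,12],[30,0],[36,17],[44,18],[48,0]]
[[0,18],[4,0],[16,12],[18,14],[24,12],[36,17],[44,18],[48,0]]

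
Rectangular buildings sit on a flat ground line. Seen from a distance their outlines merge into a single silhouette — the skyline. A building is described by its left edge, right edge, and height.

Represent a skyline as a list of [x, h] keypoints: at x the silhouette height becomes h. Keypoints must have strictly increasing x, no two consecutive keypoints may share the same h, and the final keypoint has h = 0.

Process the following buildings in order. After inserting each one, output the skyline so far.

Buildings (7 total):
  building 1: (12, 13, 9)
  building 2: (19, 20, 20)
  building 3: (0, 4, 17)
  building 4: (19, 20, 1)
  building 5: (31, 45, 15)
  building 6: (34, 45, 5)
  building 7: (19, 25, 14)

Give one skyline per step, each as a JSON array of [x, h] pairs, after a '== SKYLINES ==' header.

== SKYLINES ==
[[12,9],[13,0]]
[[12,9],[13,0],[19,20],[20,0]]
[[0,17],[4,0],[12,9],[13,0],[19,20],[20,0]]
[[0,17],[4,0],[12,9],[13,0],[19,20],[20,0]]
[[0,17],[4,0],[12,9],[13,0],[19,20],[20,0],[31,15],[45,0]]
[[0,17],[4,0],[12,9],[13,0],[19,20],[20,0],[31,15],[45,0]]
[[0,17],[4,0],[12,9],[13,0],[19,20],[20,14],[25,0],[31,15],[45,0]]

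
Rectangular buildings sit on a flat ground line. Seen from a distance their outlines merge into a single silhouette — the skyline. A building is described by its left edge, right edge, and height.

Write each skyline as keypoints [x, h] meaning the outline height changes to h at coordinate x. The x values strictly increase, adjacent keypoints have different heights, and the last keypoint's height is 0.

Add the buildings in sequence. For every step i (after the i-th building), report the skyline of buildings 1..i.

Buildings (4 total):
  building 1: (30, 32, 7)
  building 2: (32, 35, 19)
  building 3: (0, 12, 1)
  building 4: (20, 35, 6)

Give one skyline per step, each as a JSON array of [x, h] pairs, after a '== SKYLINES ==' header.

== SKYLINES ==
[[30,7],[32,0]]
[[30,7],[32,19],[35,0]]
[[0,1],[12,0],[30,7],[32,19],[35,0]]
[[0,1],[12,0],[20,6],[30,7],[32,19],[35,0]]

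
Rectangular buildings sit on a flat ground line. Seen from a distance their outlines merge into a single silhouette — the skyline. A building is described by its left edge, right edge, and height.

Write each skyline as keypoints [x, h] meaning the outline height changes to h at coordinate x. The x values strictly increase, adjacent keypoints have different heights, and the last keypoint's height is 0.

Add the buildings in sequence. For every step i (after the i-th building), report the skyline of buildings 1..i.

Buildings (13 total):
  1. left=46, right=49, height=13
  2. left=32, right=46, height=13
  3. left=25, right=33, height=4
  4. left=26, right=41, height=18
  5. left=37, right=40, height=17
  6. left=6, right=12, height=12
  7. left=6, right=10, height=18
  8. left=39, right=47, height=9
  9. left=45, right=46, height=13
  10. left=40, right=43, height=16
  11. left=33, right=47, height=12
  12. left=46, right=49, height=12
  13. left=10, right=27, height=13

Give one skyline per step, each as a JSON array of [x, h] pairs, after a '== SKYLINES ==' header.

== SKYLINES ==
[[46,13],[49,0]]
[[32,13],[49,0]]
[[25,4],[32,13],[49,0]]
[[25,4],[26,18],[41,13],[49,0]]
[[25,4],[26,18],[41,13],[49,0]]
[[6,12],[12,0],[25,4],[26,18],[41,13],[49,0]]
[[6,18],[10,12],[12,0],[25,4],[26,18],[41,13],[49,0]]
[[6,18],[10,12],[12,0],[25,4],[26,18],[41,13],[49,0]]
[[6,18],[10,12],[12,0],[25,4],[26,18],[41,13],[49,0]]
[[6,18],[10,12],[12,0],[25,4],[26,18],[41,16],[43,13],[49,0]]
[[6,18],[10,12],[12,0],[25,4],[26,18],[41,16],[43,13],[49,0]]
[[6,18],[10,12],[12,0],[25,4],[26,18],[41,16],[43,13],[49,0]]
[[6,18],[10,13],[26,18],[41,16],[43,13],[49,0]]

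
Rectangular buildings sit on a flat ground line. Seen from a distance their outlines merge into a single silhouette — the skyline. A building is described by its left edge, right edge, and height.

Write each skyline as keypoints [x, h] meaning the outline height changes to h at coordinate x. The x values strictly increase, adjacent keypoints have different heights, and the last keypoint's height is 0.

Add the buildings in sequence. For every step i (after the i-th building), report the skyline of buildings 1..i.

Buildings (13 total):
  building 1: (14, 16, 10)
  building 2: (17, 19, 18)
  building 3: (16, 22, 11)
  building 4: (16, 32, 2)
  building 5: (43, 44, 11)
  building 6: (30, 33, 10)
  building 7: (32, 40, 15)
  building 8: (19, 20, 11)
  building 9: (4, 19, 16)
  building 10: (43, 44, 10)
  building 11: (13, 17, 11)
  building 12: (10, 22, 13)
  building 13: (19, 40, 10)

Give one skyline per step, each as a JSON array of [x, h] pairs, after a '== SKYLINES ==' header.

== SKYLINES ==
[[14,10],[16,0]]
[[14,10],[16,0],[17,18],[19,0]]
[[14,10],[16,11],[17,18],[19,11],[22,0]]
[[14,10],[16,11],[17,18],[19,11],[22,2],[32,0]]
[[14,10],[16,11],[17,18],[19,11],[22,2],[32,0],[43,11],[44,0]]
[[14,10],[16,11],[17,18],[19,11],[22,2],[30,10],[33,0],[43,11],[44,0]]
[[14,10],[16,11],[17,18],[19,11],[22,2],[30,10],[32,15],[40,0],[43,11],[44,0]]
[[14,10],[16,11],[17,18],[19,11],[22,2],[30,10],[32,15],[40,0],[43,11],[44,0]]
[[4,16],[17,18],[19,11],[22,2],[30,10],[32,15],[40,0],[43,11],[44,0]]
[[4,16],[17,18],[19,11],[22,2],[30,10],[32,15],[40,0],[43,11],[44,0]]
[[4,16],[17,18],[19,11],[22,2],[30,10],[32,15],[40,0],[43,11],[44,0]]
[[4,16],[17,18],[19,13],[22,2],[30,10],[32,15],[40,0],[43,11],[44,0]]
[[4,16],[17,18],[19,13],[22,10],[32,15],[40,0],[43,11],[44,0]]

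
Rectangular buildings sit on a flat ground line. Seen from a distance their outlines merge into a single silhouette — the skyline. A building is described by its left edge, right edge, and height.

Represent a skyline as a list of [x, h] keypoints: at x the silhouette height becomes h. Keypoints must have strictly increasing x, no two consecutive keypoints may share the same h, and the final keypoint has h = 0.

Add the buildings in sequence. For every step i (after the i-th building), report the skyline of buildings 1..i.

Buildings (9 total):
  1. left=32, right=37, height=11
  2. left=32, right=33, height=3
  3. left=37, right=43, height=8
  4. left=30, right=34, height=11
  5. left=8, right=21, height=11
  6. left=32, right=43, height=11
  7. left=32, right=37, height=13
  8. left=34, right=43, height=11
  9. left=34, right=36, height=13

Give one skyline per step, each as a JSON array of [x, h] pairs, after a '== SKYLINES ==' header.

== SKYLINES ==
[[32,11],[37,0]]
[[32,11],[37,0]]
[[32,11],[37,8],[43,0]]
[[30,11],[37,8],[43,0]]
[[8,11],[21,0],[30,11],[37,8],[43,0]]
[[8,11],[21,0],[30,11],[43,0]]
[[8,11],[21,0],[30,11],[32,13],[37,11],[43,0]]
[[8,11],[21,0],[30,11],[32,13],[37,11],[43,0]]
[[8,11],[21,0],[30,11],[32,13],[37,11],[43,0]]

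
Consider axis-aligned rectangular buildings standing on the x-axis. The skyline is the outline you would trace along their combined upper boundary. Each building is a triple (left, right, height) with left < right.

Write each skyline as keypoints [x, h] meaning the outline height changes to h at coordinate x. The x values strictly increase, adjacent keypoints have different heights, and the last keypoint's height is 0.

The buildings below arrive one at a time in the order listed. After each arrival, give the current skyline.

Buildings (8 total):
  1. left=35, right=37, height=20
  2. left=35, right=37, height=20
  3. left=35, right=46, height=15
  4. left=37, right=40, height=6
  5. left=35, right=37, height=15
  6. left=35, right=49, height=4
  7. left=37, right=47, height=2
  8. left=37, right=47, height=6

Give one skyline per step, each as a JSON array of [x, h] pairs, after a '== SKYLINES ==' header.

== SKYLINES ==
[[35,20],[37,0]]
[[35,20],[37,0]]
[[35,20],[37,15],[46,0]]
[[35,20],[37,15],[46,0]]
[[35,20],[37,15],[46,0]]
[[35,20],[37,15],[46,4],[49,0]]
[[35,20],[37,15],[46,4],[49,0]]
[[35,20],[37,15],[46,6],[47,4],[49,0]]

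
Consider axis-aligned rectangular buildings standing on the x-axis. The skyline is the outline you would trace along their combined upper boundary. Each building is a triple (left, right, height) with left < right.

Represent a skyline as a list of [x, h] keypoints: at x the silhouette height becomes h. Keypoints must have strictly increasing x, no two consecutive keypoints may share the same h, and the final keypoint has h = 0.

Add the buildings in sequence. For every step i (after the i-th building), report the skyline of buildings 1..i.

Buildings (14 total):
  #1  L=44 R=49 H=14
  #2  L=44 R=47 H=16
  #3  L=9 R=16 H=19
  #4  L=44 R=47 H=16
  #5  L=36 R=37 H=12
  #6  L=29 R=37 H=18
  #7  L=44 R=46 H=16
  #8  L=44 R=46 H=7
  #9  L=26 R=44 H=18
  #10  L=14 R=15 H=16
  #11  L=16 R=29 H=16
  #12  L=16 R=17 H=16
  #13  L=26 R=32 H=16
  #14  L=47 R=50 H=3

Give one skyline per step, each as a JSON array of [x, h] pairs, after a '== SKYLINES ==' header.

== SKYLINES ==
[[44,14],[49,0]]
[[44,16],[47,14],[49,0]]
[[9,19],[16,0],[44,16],[47,14],[49,0]]
[[9,19],[16,0],[44,16],[47,14],[49,0]]
[[9,19],[16,0],[36,12],[37,0],[44,16],[47,14],[49,0]]
[[9,19],[16,0],[29,18],[37,0],[44,16],[47,14],[49,0]]
[[9,19],[16,0],[29,18],[37,0],[44,16],[47,14],[49,0]]
[[9,19],[16,0],[29,18],[37,0],[44,16],[47,14],[49,0]]
[[9,19],[16,0],[26,18],[44,16],[47,14],[49,0]]
[[9,19],[16,0],[26,18],[44,16],[47,14],[49,0]]
[[9,19],[16,16],[26,18],[44,16],[47,14],[49,0]]
[[9,19],[16,16],[26,18],[44,16],[47,14],[49,0]]
[[9,19],[16,16],[26,18],[44,16],[47,14],[49,0]]
[[9,19],[16,16],[26,18],[44,16],[47,14],[49,3],[50,0]]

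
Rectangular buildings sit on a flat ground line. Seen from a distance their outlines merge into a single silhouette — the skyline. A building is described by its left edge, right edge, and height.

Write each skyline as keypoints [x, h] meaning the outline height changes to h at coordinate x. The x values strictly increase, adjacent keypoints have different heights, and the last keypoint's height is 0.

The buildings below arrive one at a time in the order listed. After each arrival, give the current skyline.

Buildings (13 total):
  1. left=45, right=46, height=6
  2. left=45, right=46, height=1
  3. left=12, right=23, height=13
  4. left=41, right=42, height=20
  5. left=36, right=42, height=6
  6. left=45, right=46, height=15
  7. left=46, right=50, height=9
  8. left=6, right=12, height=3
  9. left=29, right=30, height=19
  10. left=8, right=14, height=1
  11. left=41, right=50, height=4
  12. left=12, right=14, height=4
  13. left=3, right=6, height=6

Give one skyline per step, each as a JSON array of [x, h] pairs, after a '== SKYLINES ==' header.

== SKYLINES ==
[[45,6],[46,0]]
[[45,6],[46,0]]
[[12,13],[23,0],[45,6],[46,0]]
[[12,13],[23,0],[41,20],[42,0],[45,6],[46,0]]
[[12,13],[23,0],[36,6],[41,20],[42,0],[45,6],[46,0]]
[[12,13],[23,0],[36,6],[41,20],[42,0],[45,15],[46,0]]
[[12,13],[23,0],[36,6],[41,20],[42,0],[45,15],[46,9],[50,0]]
[[6,3],[12,13],[23,0],[36,6],[41,20],[42,0],[45,15],[46,9],[50,0]]
[[6,3],[12,13],[23,0],[29,19],[30,0],[36,6],[41,20],[42,0],[45,15],[46,9],[50,0]]
[[6,3],[12,13],[23,0],[29,19],[30,0],[36,6],[41,20],[42,0],[45,15],[46,9],[50,0]]
[[6,3],[12,13],[23,0],[29,19],[30,0],[36,6],[41,20],[42,4],[45,15],[46,9],[50,0]]
[[6,3],[12,13],[23,0],[29,19],[30,0],[36,6],[41,20],[42,4],[45,15],[46,9],[50,0]]
[[3,6],[6,3],[12,13],[23,0],[29,19],[30,0],[36,6],[41,20],[42,4],[45,15],[46,9],[50,0]]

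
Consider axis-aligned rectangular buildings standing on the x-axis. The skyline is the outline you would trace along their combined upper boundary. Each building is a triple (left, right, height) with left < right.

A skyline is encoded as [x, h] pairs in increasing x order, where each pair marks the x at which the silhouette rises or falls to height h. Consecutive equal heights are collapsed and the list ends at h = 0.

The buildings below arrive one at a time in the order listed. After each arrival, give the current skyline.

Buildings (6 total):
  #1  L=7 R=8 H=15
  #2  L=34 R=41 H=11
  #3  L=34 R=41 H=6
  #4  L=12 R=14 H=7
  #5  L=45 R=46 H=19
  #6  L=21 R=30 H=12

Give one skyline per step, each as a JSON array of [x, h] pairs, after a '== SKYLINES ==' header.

== SKYLINES ==
[[7,15],[8,0]]
[[7,15],[8,0],[34,11],[41,0]]
[[7,15],[8,0],[34,11],[41,0]]
[[7,15],[8,0],[12,7],[14,0],[34,11],[41,0]]
[[7,15],[8,0],[12,7],[14,0],[34,11],[41,0],[45,19],[46,0]]
[[7,15],[8,0],[12,7],[14,0],[21,12],[30,0],[34,11],[41,0],[45,19],[46,0]]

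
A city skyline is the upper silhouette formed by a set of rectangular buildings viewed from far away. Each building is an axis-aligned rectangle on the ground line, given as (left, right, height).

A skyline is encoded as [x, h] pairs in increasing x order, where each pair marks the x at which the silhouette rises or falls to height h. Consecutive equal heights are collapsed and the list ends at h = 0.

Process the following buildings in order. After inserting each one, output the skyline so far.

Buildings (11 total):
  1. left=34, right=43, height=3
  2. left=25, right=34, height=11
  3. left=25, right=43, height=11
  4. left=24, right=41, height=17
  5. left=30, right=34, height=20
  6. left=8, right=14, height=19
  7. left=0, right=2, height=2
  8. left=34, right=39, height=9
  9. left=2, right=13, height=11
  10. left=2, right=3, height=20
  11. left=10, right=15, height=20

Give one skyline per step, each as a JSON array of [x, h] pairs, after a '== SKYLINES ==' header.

== SKYLINES ==
[[34,3],[43,0]]
[[25,11],[34,3],[43,0]]
[[25,11],[43,0]]
[[24,17],[41,11],[43,0]]
[[24,17],[30,20],[34,17],[41,11],[43,0]]
[[8,19],[14,0],[24,17],[30,20],[34,17],[41,11],[43,0]]
[[0,2],[2,0],[8,19],[14,0],[24,17],[30,20],[34,17],[41,11],[43,0]]
[[0,2],[2,0],[8,19],[14,0],[24,17],[30,20],[34,17],[41,11],[43,0]]
[[0,2],[2,11],[8,19],[14,0],[24,17],[30,20],[34,17],[41,11],[43,0]]
[[0,2],[2,20],[3,11],[8,19],[14,0],[24,17],[30,20],[34,17],[41,11],[43,0]]
[[0,2],[2,20],[3,11],[8,19],[10,20],[15,0],[24,17],[30,20],[34,17],[41,11],[43,0]]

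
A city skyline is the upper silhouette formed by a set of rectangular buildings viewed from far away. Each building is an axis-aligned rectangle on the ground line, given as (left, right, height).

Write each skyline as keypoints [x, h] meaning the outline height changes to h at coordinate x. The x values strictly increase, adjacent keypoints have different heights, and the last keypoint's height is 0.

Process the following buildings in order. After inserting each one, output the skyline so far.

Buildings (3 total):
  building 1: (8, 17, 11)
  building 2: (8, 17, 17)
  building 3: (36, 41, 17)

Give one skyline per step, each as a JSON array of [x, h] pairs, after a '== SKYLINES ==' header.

== SKYLINES ==
[[8,11],[17,0]]
[[8,17],[17,0]]
[[8,17],[17,0],[36,17],[41,0]]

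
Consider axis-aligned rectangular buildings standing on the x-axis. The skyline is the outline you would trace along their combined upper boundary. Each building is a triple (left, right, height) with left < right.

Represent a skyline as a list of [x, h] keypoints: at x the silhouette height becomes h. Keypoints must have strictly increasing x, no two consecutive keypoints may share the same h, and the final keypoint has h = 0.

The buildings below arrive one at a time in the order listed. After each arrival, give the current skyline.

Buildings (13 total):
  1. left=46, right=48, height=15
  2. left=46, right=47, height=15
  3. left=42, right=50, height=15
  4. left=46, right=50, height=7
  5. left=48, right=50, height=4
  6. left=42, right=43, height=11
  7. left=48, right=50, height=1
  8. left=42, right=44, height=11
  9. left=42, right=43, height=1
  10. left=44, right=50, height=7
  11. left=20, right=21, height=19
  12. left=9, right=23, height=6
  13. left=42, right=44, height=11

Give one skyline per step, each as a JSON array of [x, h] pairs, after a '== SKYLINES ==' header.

== SKYLINES ==
[[46,15],[48,0]]
[[46,15],[48,0]]
[[42,15],[50,0]]
[[42,15],[50,0]]
[[42,15],[50,0]]
[[42,15],[50,0]]
[[42,15],[50,0]]
[[42,15],[50,0]]
[[42,15],[50,0]]
[[42,15],[50,0]]
[[20,19],[21,0],[42,15],[50,0]]
[[9,6],[20,19],[21,6],[23,0],[42,15],[50,0]]
[[9,6],[20,19],[21,6],[23,0],[42,15],[50,0]]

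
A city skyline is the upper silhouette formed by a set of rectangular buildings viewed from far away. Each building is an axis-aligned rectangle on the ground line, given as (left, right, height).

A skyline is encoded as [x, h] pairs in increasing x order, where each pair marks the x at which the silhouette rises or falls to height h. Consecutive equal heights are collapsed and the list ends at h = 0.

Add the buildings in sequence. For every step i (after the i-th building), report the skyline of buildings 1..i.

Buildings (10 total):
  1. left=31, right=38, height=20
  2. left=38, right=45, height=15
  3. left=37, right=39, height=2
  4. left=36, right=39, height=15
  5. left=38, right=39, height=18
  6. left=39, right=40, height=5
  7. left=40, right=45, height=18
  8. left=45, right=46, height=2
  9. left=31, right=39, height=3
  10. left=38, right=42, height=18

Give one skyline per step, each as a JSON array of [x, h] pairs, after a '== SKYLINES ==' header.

== SKYLINES ==
[[31,20],[38,0]]
[[31,20],[38,15],[45,0]]
[[31,20],[38,15],[45,0]]
[[31,20],[38,15],[45,0]]
[[31,20],[38,18],[39,15],[45,0]]
[[31,20],[38,18],[39,15],[45,0]]
[[31,20],[38,18],[39,15],[40,18],[45,0]]
[[31,20],[38,18],[39,15],[40,18],[45,2],[46,0]]
[[31,20],[38,18],[39,15],[40,18],[45,2],[46,0]]
[[31,20],[38,18],[45,2],[46,0]]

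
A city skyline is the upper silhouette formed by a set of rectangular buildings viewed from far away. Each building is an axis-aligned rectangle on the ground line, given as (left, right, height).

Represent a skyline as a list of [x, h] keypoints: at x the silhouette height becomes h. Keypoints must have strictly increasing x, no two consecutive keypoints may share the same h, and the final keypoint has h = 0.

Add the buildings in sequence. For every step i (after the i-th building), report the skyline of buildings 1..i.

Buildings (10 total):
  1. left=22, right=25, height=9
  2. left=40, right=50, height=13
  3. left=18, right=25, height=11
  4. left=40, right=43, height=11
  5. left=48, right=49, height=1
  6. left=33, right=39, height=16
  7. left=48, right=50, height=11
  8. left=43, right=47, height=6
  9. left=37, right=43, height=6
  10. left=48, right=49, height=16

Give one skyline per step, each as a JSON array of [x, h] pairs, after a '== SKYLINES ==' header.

== SKYLINES ==
[[22,9],[25,0]]
[[22,9],[25,0],[40,13],[50,0]]
[[18,11],[25,0],[40,13],[50,0]]
[[18,11],[25,0],[40,13],[50,0]]
[[18,11],[25,0],[40,13],[50,0]]
[[18,11],[25,0],[33,16],[39,0],[40,13],[50,0]]
[[18,11],[25,0],[33,16],[39,0],[40,13],[50,0]]
[[18,11],[25,0],[33,16],[39,0],[40,13],[50,0]]
[[18,11],[25,0],[33,16],[39,6],[40,13],[50,0]]
[[18,11],[25,0],[33,16],[39,6],[40,13],[48,16],[49,13],[50,0]]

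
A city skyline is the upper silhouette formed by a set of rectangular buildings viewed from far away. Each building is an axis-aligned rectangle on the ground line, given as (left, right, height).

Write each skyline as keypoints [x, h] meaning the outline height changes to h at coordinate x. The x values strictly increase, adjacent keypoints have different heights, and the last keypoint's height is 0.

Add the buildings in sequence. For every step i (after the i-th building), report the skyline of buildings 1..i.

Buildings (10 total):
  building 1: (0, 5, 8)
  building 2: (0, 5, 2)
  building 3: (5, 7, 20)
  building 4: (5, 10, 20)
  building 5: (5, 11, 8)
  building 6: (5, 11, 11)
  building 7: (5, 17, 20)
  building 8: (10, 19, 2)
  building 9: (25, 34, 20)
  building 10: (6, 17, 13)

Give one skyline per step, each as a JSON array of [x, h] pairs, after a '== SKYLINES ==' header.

== SKYLINES ==
[[0,8],[5,0]]
[[0,8],[5,0]]
[[0,8],[5,20],[7,0]]
[[0,8],[5,20],[10,0]]
[[0,8],[5,20],[10,8],[11,0]]
[[0,8],[5,20],[10,11],[11,0]]
[[0,8],[5,20],[17,0]]
[[0,8],[5,20],[17,2],[19,0]]
[[0,8],[5,20],[17,2],[19,0],[25,20],[34,0]]
[[0,8],[5,20],[17,2],[19,0],[25,20],[34,0]]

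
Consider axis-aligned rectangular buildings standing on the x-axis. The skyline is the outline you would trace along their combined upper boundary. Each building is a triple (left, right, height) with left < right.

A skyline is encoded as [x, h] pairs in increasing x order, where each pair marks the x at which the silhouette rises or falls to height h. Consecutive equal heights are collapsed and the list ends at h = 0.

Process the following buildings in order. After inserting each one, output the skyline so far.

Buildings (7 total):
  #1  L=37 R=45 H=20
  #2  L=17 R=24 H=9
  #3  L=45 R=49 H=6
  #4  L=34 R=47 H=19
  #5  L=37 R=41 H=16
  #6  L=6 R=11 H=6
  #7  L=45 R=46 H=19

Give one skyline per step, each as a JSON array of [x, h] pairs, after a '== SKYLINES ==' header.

== SKYLINES ==
[[37,20],[45,0]]
[[17,9],[24,0],[37,20],[45,0]]
[[17,9],[24,0],[37,20],[45,6],[49,0]]
[[17,9],[24,0],[34,19],[37,20],[45,19],[47,6],[49,0]]
[[17,9],[24,0],[34,19],[37,20],[45,19],[47,6],[49,0]]
[[6,6],[11,0],[17,9],[24,0],[34,19],[37,20],[45,19],[47,6],[49,0]]
[[6,6],[11,0],[17,9],[24,0],[34,19],[37,20],[45,19],[47,6],[49,0]]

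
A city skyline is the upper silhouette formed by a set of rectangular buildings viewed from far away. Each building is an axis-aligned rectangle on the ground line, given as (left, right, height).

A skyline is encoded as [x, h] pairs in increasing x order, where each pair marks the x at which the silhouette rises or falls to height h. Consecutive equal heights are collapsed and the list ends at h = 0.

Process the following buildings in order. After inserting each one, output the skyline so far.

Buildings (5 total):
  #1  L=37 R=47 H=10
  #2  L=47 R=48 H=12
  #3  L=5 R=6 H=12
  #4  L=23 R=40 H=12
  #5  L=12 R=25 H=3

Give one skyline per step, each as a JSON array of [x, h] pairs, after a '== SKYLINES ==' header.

== SKYLINES ==
[[37,10],[47,0]]
[[37,10],[47,12],[48,0]]
[[5,12],[6,0],[37,10],[47,12],[48,0]]
[[5,12],[6,0],[23,12],[40,10],[47,12],[48,0]]
[[5,12],[6,0],[12,3],[23,12],[40,10],[47,12],[48,0]]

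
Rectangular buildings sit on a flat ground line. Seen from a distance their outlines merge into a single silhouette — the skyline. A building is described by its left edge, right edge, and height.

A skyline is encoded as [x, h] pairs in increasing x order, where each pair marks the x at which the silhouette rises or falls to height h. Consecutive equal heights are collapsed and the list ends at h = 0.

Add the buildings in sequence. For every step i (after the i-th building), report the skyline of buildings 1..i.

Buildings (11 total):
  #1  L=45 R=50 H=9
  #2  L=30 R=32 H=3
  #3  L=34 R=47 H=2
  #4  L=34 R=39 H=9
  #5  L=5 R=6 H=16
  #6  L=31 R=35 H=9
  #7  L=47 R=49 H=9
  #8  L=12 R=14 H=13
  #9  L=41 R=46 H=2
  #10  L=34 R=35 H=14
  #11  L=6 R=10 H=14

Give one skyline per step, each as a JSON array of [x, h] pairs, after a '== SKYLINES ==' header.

== SKYLINES ==
[[45,9],[50,0]]
[[30,3],[32,0],[45,9],[50,0]]
[[30,3],[32,0],[34,2],[45,9],[50,0]]
[[30,3],[32,0],[34,9],[39,2],[45,9],[50,0]]
[[5,16],[6,0],[30,3],[32,0],[34,9],[39,2],[45,9],[50,0]]
[[5,16],[6,0],[30,3],[31,9],[39,2],[45,9],[50,0]]
[[5,16],[6,0],[30,3],[31,9],[39,2],[45,9],[50,0]]
[[5,16],[6,0],[12,13],[14,0],[30,3],[31,9],[39,2],[45,9],[50,0]]
[[5,16],[6,0],[12,13],[14,0],[30,3],[31,9],[39,2],[45,9],[50,0]]
[[5,16],[6,0],[12,13],[14,0],[30,3],[31,9],[34,14],[35,9],[39,2],[45,9],[50,0]]
[[5,16],[6,14],[10,0],[12,13],[14,0],[30,3],[31,9],[34,14],[35,9],[39,2],[45,9],[50,0]]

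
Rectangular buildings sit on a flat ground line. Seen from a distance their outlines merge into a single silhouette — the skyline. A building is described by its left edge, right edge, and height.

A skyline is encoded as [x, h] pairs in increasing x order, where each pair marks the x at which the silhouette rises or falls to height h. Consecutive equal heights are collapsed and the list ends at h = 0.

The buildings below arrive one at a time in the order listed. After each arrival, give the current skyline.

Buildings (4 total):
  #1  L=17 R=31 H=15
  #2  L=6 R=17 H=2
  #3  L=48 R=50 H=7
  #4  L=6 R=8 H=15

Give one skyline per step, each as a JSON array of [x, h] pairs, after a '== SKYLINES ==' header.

== SKYLINES ==
[[17,15],[31,0]]
[[6,2],[17,15],[31,0]]
[[6,2],[17,15],[31,0],[48,7],[50,0]]
[[6,15],[8,2],[17,15],[31,0],[48,7],[50,0]]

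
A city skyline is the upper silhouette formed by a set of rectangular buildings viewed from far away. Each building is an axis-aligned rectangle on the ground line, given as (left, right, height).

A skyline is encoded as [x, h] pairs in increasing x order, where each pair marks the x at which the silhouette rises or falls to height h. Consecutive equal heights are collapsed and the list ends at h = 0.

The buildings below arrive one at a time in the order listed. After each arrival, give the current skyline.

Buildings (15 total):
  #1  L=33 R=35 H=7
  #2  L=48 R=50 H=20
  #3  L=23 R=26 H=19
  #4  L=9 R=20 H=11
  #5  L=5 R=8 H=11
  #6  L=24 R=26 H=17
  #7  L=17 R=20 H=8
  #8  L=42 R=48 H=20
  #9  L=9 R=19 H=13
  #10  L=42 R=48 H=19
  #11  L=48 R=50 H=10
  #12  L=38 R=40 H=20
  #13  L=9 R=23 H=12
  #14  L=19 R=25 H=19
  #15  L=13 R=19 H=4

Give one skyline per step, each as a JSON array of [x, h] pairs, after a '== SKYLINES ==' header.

== SKYLINES ==
[[33,7],[35,0]]
[[33,7],[35,0],[48,20],[50,0]]
[[23,19],[26,0],[33,7],[35,0],[48,20],[50,0]]
[[9,11],[20,0],[23,19],[26,0],[33,7],[35,0],[48,20],[50,0]]
[[5,11],[8,0],[9,11],[20,0],[23,19],[26,0],[33,7],[35,0],[48,20],[50,0]]
[[5,11],[8,0],[9,11],[20,0],[23,19],[26,0],[33,7],[35,0],[48,20],[50,0]]
[[5,11],[8,0],[9,11],[20,0],[23,19],[26,0],[33,7],[35,0],[48,20],[50,0]]
[[5,11],[8,0],[9,11],[20,0],[23,19],[26,0],[33,7],[35,0],[42,20],[50,0]]
[[5,11],[8,0],[9,13],[19,11],[20,0],[23,19],[26,0],[33,7],[35,0],[42,20],[50,0]]
[[5,11],[8,0],[9,13],[19,11],[20,0],[23,19],[26,0],[33,7],[35,0],[42,20],[50,0]]
[[5,11],[8,0],[9,13],[19,11],[20,0],[23,19],[26,0],[33,7],[35,0],[42,20],[50,0]]
[[5,11],[8,0],[9,13],[19,11],[20,0],[23,19],[26,0],[33,7],[35,0],[38,20],[40,0],[42,20],[50,0]]
[[5,11],[8,0],[9,13],[19,12],[23,19],[26,0],[33,7],[35,0],[38,20],[40,0],[42,20],[50,0]]
[[5,11],[8,0],[9,13],[19,19],[26,0],[33,7],[35,0],[38,20],[40,0],[42,20],[50,0]]
[[5,11],[8,0],[9,13],[19,19],[26,0],[33,7],[35,0],[38,20],[40,0],[42,20],[50,0]]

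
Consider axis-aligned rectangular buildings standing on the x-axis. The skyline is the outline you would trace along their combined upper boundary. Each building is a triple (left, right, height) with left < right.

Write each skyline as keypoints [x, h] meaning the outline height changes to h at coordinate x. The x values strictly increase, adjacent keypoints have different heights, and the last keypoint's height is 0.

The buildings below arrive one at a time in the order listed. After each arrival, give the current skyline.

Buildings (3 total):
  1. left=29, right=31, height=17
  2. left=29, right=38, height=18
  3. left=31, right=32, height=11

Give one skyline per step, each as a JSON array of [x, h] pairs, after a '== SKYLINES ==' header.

== SKYLINES ==
[[29,17],[31,0]]
[[29,18],[38,0]]
[[29,18],[38,0]]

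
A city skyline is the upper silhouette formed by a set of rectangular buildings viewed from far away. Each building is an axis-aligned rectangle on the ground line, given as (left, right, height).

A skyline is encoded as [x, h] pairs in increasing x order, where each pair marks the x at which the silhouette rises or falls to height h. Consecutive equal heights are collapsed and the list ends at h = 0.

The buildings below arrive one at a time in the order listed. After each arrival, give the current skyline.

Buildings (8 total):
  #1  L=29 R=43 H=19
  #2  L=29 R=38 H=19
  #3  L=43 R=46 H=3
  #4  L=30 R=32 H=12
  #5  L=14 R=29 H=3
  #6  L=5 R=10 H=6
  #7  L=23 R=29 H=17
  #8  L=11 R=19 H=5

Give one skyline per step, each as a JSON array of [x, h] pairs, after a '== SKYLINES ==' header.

== SKYLINES ==
[[29,19],[43,0]]
[[29,19],[43,0]]
[[29,19],[43,3],[46,0]]
[[29,19],[43,3],[46,0]]
[[14,3],[29,19],[43,3],[46,0]]
[[5,6],[10,0],[14,3],[29,19],[43,3],[46,0]]
[[5,6],[10,0],[14,3],[23,17],[29,19],[43,3],[46,0]]
[[5,6],[10,0],[11,5],[19,3],[23,17],[29,19],[43,3],[46,0]]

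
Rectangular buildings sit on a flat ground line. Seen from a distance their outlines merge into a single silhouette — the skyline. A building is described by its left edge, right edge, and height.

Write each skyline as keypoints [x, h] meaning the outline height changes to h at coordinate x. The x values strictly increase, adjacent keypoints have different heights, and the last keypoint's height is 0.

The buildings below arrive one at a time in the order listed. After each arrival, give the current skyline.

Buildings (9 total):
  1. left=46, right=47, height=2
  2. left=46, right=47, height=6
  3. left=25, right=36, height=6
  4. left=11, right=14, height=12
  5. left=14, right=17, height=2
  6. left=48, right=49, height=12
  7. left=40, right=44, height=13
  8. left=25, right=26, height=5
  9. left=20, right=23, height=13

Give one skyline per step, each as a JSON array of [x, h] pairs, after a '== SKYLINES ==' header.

== SKYLINES ==
[[46,2],[47,0]]
[[46,6],[47,0]]
[[25,6],[36,0],[46,6],[47,0]]
[[11,12],[14,0],[25,6],[36,0],[46,6],[47,0]]
[[11,12],[14,2],[17,0],[25,6],[36,0],[46,6],[47,0]]
[[11,12],[14,2],[17,0],[25,6],[36,0],[46,6],[47,0],[48,12],[49,0]]
[[11,12],[14,2],[17,0],[25,6],[36,0],[40,13],[44,0],[46,6],[47,0],[48,12],[49,0]]
[[11,12],[14,2],[17,0],[25,6],[36,0],[40,13],[44,0],[46,6],[47,0],[48,12],[49,0]]
[[11,12],[14,2],[17,0],[20,13],[23,0],[25,6],[36,0],[40,13],[44,0],[46,6],[47,0],[48,12],[49,0]]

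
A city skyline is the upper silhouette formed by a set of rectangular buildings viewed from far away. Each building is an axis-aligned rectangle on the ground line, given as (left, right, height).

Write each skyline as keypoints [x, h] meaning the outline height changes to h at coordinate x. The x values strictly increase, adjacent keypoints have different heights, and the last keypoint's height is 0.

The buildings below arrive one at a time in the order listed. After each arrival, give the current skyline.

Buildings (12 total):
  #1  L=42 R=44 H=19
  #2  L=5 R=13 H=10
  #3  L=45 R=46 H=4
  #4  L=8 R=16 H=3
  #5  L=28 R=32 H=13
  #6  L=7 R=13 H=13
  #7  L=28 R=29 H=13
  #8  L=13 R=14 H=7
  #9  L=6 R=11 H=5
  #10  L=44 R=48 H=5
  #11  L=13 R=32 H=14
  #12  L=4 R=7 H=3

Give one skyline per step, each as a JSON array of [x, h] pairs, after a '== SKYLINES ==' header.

== SKYLINES ==
[[42,19],[44,0]]
[[5,10],[13,0],[42,19],[44,0]]
[[5,10],[13,0],[42,19],[44,0],[45,4],[46,0]]
[[5,10],[13,3],[16,0],[42,19],[44,0],[45,4],[46,0]]
[[5,10],[13,3],[16,0],[28,13],[32,0],[42,19],[44,0],[45,4],[46,0]]
[[5,10],[7,13],[13,3],[16,0],[28,13],[32,0],[42,19],[44,0],[45,4],[46,0]]
[[5,10],[7,13],[13,3],[16,0],[28,13],[32,0],[42,19],[44,0],[45,4],[46,0]]
[[5,10],[7,13],[13,7],[14,3],[16,0],[28,13],[32,0],[42,19],[44,0],[45,4],[46,0]]
[[5,10],[7,13],[13,7],[14,3],[16,0],[28,13],[32,0],[42,19],[44,0],[45,4],[46,0]]
[[5,10],[7,13],[13,7],[14,3],[16,0],[28,13],[32,0],[42,19],[44,5],[48,0]]
[[5,10],[7,13],[13,14],[32,0],[42,19],[44,5],[48,0]]
[[4,3],[5,10],[7,13],[13,14],[32,0],[42,19],[44,5],[48,0]]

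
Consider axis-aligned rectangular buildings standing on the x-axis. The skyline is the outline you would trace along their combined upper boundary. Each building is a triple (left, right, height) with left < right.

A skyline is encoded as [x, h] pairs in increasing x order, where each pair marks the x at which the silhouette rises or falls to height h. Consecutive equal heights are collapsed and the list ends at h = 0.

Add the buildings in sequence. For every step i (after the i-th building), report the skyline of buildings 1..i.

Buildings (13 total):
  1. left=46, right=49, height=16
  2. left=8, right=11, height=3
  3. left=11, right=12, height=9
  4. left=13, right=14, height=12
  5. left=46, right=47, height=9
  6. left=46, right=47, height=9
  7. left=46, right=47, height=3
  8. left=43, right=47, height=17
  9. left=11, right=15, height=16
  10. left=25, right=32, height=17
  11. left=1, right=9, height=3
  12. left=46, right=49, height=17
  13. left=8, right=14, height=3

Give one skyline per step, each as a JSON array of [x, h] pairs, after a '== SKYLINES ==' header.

== SKYLINES ==
[[46,16],[49,0]]
[[8,3],[11,0],[46,16],[49,0]]
[[8,3],[11,9],[12,0],[46,16],[49,0]]
[[8,3],[11,9],[12,0],[13,12],[14,0],[46,16],[49,0]]
[[8,3],[11,9],[12,0],[13,12],[14,0],[46,16],[49,0]]
[[8,3],[11,9],[12,0],[13,12],[14,0],[46,16],[49,0]]
[[8,3],[11,9],[12,0],[13,12],[14,0],[46,16],[49,0]]
[[8,3],[11,9],[12,0],[13,12],[14,0],[43,17],[47,16],[49,0]]
[[8,3],[11,16],[15,0],[43,17],[47,16],[49,0]]
[[8,3],[11,16],[15,0],[25,17],[32,0],[43,17],[47,16],[49,0]]
[[1,3],[11,16],[15,0],[25,17],[32,0],[43,17],[47,16],[49,0]]
[[1,3],[11,16],[15,0],[25,17],[32,0],[43,17],[49,0]]
[[1,3],[11,16],[15,0],[25,17],[32,0],[43,17],[49,0]]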